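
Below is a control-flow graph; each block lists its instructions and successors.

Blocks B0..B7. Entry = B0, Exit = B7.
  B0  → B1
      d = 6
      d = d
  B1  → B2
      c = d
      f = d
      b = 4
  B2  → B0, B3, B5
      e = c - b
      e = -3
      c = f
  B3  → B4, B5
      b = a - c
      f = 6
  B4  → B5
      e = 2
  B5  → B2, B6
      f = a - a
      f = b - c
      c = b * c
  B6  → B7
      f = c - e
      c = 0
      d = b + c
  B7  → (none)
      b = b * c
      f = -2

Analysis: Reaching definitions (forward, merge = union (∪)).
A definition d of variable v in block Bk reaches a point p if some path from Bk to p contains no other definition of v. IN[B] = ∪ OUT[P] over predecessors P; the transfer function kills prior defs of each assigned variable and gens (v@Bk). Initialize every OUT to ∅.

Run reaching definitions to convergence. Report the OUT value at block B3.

Answer: {b@B3, c@B2, d@B0, e@B2, f@B3}

Trace:
Fixpoint table:
  B0: | IN={b@B1, b@B3, c@B2, d@B0, e@B2, f@B1, f@B5} | OUT={b@B1, b@B3, c@B2, d@B0, e@B2, f@B1, f@B5}
  B1: | IN={b@B1, b@B3, c@B2, d@B0, e@B2, f@B1, f@B5} | OUT={b@B1, c@B1, d@B0, e@B2, f@B1}
  B2: | IN={b@B1, b@B3, c@B1, c@B5, d@B0, e@B2, e@B4, f@B1, f@B5} | OUT={b@B1, b@B3, c@B2, d@B0, e@B2, f@B1, f@B5}
  B3: | IN={b@B1, b@B3, c@B2, d@B0, e@B2, f@B1, f@B5} | OUT={b@B3, c@B2, d@B0, e@B2, f@B3}
  B4: | IN={b@B3, c@B2, d@B0, e@B2, f@B3} | OUT={b@B3, c@B2, d@B0, e@B4, f@B3}
  B5: | IN={b@B1, b@B3, c@B2, d@B0, e@B2, e@B4, f@B1, f@B3, f@B5} | OUT={b@B1, b@B3, c@B5, d@B0, e@B2, e@B4, f@B5}
  B6: | IN={b@B1, b@B3, c@B5, d@B0, e@B2, e@B4, f@B5} | OUT={b@B1, b@B3, c@B6, d@B6, e@B2, e@B4, f@B6}
  B7: | IN={b@B1, b@B3, c@B6, d@B6, e@B2, e@B4, f@B6} | OUT={b@B7, c@B6, d@B6, e@B2, e@B4, f@B7}

Merge at B3: IN[B3] = OUT[B2] = {b@B1, b@B3, c@B2, d@B0, e@B2, f@B1, f@B5}
Applying B3's transfer function to that IN value gives OUT[B3] (row B3 above).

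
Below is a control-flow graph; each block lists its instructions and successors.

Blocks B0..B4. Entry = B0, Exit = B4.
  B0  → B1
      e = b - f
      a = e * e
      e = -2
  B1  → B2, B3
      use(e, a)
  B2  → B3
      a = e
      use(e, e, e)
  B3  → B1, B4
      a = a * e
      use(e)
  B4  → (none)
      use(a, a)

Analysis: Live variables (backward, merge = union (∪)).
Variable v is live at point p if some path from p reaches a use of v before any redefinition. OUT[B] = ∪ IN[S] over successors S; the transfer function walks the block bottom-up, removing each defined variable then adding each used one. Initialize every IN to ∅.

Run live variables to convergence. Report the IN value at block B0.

Per-block solution:
  B0: | IN={b, f} | OUT={a, e}
  B1: | IN={a, e} | OUT={a, e}
  B2: | IN={e} | OUT={a, e}
  B3: | IN={a, e} | OUT={a, e}
  B4: | IN={a} | OUT={}

Merge at B0: OUT[B0] = IN[B1] = {a, e}
Applying B0's transfer function to that OUT value gives IN[B0] (row B0 above).

Answer: {b, f}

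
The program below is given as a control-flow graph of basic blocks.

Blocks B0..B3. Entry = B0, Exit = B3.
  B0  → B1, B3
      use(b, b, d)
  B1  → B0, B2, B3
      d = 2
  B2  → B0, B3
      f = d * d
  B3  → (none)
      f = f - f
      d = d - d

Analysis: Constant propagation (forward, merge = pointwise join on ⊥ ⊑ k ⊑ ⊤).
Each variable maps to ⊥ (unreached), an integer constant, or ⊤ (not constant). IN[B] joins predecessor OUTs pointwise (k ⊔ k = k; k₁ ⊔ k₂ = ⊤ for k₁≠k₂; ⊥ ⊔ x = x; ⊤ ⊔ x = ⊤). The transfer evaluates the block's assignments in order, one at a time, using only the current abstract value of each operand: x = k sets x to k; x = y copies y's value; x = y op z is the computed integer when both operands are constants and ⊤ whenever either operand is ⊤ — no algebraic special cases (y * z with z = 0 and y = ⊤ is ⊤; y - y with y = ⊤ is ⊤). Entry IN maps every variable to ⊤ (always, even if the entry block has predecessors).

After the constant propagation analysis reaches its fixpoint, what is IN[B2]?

Answer: {a: ⊤, b: ⊤, c: ⊤, d: 2, e: ⊤, f: ⊤}

Derivation:
Fixpoint table:
  B0:  IN=(all ⊤)  OUT=(all ⊤)
  B1:  IN=(all ⊤)  OUT={d:2; rest ⊤}
  B2:  IN={d:2; rest ⊤}  OUT={d:2, f:4; rest ⊤}
  B3:  IN=(all ⊤)  OUT=(all ⊤)

Merge at B2: IN[B2] = OUT[B1] = {a: ⊤, b: ⊤, c: ⊤, d: 2, e: ⊤, f: ⊤}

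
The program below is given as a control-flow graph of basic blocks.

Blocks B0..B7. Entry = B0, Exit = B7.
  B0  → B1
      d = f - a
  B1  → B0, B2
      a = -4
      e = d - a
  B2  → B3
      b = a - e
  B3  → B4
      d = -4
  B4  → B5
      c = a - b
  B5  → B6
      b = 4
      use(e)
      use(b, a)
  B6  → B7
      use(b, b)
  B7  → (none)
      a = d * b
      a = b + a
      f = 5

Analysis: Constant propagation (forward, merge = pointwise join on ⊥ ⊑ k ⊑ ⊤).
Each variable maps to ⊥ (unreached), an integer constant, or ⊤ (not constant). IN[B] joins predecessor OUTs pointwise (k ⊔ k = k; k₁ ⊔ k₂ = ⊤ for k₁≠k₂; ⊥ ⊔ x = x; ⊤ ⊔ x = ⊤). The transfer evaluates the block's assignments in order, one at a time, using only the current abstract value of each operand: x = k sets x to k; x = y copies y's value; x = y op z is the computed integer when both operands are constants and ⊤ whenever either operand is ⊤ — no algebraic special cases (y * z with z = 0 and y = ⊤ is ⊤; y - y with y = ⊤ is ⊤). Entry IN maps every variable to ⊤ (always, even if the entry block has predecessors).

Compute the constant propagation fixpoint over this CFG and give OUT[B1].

Answer: {a: -4, b: ⊤, c: ⊤, d: ⊤, e: ⊤, f: ⊤}

Derivation:
Per-block solution:
  B0: | IN=(all ⊤) | OUT=(all ⊤)
  B1: | IN=(all ⊤) | OUT={a:-4; rest ⊤}
  B2: | IN={a:-4; rest ⊤} | OUT={a:-4; rest ⊤}
  B3: | IN={a:-4; rest ⊤} | OUT={a:-4, d:-4; rest ⊤}
  B4: | IN={a:-4, d:-4; rest ⊤} | OUT={a:-4, d:-4; rest ⊤}
  B5: | IN={a:-4, d:-4; rest ⊤} | OUT={a:-4, b:4, d:-4; rest ⊤}
  B6: | IN={a:-4, b:4, d:-4; rest ⊤} | OUT={a:-4, b:4, d:-4; rest ⊤}
  B7: | IN={a:-4, b:4, d:-4; rest ⊤} | OUT={a:-12, b:4, d:-4, f:5; rest ⊤}

Merge at B1: IN[B1] = OUT[B0] = {a: ⊤, b: ⊤, c: ⊤, d: ⊤, e: ⊤, f: ⊤}
Applying B1's transfer function to that IN value gives OUT[B1] (row B1 above).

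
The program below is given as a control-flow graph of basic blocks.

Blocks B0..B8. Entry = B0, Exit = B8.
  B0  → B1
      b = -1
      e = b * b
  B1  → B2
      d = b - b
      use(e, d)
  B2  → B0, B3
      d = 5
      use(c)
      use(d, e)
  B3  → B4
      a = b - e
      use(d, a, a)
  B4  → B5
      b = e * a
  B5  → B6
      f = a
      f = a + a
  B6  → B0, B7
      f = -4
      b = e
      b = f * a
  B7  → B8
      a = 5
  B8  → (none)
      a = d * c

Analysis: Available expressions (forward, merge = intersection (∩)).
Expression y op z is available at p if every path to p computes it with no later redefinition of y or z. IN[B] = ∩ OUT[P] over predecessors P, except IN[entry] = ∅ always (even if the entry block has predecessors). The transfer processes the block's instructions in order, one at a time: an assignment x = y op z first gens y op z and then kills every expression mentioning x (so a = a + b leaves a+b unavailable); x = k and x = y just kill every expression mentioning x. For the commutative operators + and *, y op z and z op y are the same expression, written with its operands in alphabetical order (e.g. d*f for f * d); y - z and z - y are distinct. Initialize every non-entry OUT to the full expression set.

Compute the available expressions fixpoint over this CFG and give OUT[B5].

Per-block solution:
  B0:  IN={}  OUT={b*b}
  B1:  IN={b*b}  OUT={b*b, b-b}
  B2:  IN={b*b, b-b}  OUT={b*b, b-b}
  B3:  IN={b*b, b-b}  OUT={b*b, b-b, b-e}
  B4:  IN={b*b, b-b, b-e}  OUT={a*e}
  B5:  IN={a*e}  OUT={a*e, a+a}
  B6:  IN={a*e, a+a}  OUT={a*e, a*f, a+a}
  B7:  IN={a*e, a*f, a+a}  OUT={}
  B8:  IN={}  OUT={c*d}

Merge at B5: IN[B5] = OUT[B4] = {a*e}
Applying B5's transfer function to that IN value gives OUT[B5] (row B5 above).

Answer: {a*e, a+a}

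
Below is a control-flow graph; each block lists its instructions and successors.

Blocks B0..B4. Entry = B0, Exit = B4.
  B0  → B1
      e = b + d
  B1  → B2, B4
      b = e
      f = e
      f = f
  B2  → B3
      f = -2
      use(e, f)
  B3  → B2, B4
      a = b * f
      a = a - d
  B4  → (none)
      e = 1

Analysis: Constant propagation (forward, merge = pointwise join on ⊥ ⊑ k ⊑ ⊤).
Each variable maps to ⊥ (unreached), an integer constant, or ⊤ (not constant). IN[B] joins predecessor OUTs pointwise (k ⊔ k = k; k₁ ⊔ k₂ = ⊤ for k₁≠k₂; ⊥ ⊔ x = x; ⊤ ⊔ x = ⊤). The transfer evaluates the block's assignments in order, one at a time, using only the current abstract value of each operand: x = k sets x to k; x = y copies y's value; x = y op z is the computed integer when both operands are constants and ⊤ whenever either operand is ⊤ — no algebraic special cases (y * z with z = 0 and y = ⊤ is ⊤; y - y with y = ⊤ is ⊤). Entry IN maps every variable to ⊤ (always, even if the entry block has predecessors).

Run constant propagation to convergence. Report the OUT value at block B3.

Converged values:
  B0:   IN=(all ⊤)   OUT=(all ⊤)
  B1:   IN=(all ⊤)   OUT=(all ⊤)
  B2:   IN=(all ⊤)   OUT={f:-2; rest ⊤}
  B3:   IN={f:-2; rest ⊤}   OUT={f:-2; rest ⊤}
  B4:   IN=(all ⊤)   OUT={e:1; rest ⊤}

Merge at B3: IN[B3] = OUT[B2] = {a: ⊤, b: ⊤, c: ⊤, d: ⊤, e: ⊤, f: -2}
Applying B3's transfer function to that IN value gives OUT[B3] (row B3 above).

Answer: {a: ⊤, b: ⊤, c: ⊤, d: ⊤, e: ⊤, f: -2}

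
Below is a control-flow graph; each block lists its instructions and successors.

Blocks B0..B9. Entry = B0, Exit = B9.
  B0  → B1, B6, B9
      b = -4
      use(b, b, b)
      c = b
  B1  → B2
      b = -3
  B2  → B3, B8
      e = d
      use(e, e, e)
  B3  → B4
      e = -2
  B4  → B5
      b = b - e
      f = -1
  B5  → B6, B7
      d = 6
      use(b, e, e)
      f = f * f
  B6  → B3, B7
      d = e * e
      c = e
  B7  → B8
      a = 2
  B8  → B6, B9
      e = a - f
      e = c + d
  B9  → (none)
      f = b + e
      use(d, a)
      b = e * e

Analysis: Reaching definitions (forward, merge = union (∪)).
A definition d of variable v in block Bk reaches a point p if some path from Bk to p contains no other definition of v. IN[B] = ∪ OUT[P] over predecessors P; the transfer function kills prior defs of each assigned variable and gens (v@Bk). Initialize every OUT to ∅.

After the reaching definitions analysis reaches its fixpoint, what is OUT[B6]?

Answer: {a@B7, b@B0, b@B1, b@B4, c@B6, d@B6, e@B3, e@B8, f@B5}

Trace:
Per-block solution:
  B0: | IN={} | OUT={b@B0, c@B0}
  B1: | IN={b@B0, c@B0} | OUT={b@B1, c@B0}
  B2: | IN={b@B1, c@B0} | OUT={b@B1, c@B0, e@B2}
  B3: | IN={a@B7, b@B0, b@B1, b@B4, c@B0, c@B6, d@B6, e@B2, e@B3, e@B8, f@B5} | OUT={a@B7, b@B0, b@B1, b@B4, c@B0, c@B6, d@B6, e@B3, f@B5}
  B4: | IN={a@B7, b@B0, b@B1, b@B4, c@B0, c@B6, d@B6, e@B3, f@B5} | OUT={a@B7, b@B4, c@B0, c@B6, d@B6, e@B3, f@B4}
  B5: | IN={a@B7, b@B4, c@B0, c@B6, d@B6, e@B3, f@B4} | OUT={a@B7, b@B4, c@B0, c@B6, d@B5, e@B3, f@B5}
  B6: | IN={a@B7, b@B0, b@B1, b@B4, c@B0, c@B6, d@B5, d@B6, e@B3, e@B8, f@B5} | OUT={a@B7, b@B0, b@B1, b@B4, c@B6, d@B6, e@B3, e@B8, f@B5}
  B7: | IN={a@B7, b@B0, b@B1, b@B4, c@B0, c@B6, d@B5, d@B6, e@B3, e@B8, f@B5} | OUT={a@B7, b@B0, b@B1, b@B4, c@B0, c@B6, d@B5, d@B6, e@B3, e@B8, f@B5}
  B8: | IN={a@B7, b@B0, b@B1, b@B4, c@B0, c@B6, d@B5, d@B6, e@B2, e@B3, e@B8, f@B5} | OUT={a@B7, b@B0, b@B1, b@B4, c@B0, c@B6, d@B5, d@B6, e@B8, f@B5}
  B9: | IN={a@B7, b@B0, b@B1, b@B4, c@B0, c@B6, d@B5, d@B6, e@B8, f@B5} | OUT={a@B7, b@B9, c@B0, c@B6, d@B5, d@B6, e@B8, f@B9}

Merge at B6: IN[B6] = OUT[B0] ⊔ OUT[B5] ⊔ OUT[B8] = {a@B7, b@B0, b@B1, b@B4, c@B0, c@B6, d@B5, d@B6, e@B3, e@B8, f@B5}
Applying B6's transfer function to that IN value gives OUT[B6] (row B6 above).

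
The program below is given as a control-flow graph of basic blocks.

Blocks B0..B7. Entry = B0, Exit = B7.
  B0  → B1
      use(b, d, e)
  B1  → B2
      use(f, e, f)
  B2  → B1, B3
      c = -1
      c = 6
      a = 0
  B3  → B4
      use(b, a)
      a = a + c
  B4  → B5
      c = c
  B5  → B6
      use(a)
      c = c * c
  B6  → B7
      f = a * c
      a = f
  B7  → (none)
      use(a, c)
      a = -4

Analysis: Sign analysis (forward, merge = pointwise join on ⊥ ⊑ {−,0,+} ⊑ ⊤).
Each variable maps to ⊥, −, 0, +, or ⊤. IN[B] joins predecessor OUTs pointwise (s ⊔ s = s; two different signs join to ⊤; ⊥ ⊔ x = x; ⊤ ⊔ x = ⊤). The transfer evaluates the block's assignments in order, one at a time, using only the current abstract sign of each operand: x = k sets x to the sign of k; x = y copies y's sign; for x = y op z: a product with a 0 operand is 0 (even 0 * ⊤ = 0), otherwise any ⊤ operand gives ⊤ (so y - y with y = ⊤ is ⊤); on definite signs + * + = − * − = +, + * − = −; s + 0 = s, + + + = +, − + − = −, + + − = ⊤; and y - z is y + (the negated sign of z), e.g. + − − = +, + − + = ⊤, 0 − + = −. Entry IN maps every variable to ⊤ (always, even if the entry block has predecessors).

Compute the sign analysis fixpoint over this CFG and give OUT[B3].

Per-block solution:
  B0:  IN=(all ⊤)  OUT=(all ⊤)
  B1:  IN=(all ⊤)  OUT=(all ⊤)
  B2:  IN=(all ⊤)  OUT={a:0, c:+; rest ⊤}
  B3:  IN={a:0, c:+; rest ⊤}  OUT={a:+, c:+; rest ⊤}
  B4:  IN={a:+, c:+; rest ⊤}  OUT={a:+, c:+; rest ⊤}
  B5:  IN={a:+, c:+; rest ⊤}  OUT={a:+, c:+; rest ⊤}
  B6:  IN={a:+, c:+; rest ⊤}  OUT={a:+, c:+, f:+; rest ⊤}
  B7:  IN={a:+, c:+, f:+; rest ⊤}  OUT={a:-, c:+, f:+; rest ⊤}

Merge at B3: IN[B3] = OUT[B2] = {a: 0, b: ⊤, c: +, d: ⊤, e: ⊤, f: ⊤}
Applying B3's transfer function to that IN value gives OUT[B3] (row B3 above).

Answer: {a: +, b: ⊤, c: +, d: ⊤, e: ⊤, f: ⊤}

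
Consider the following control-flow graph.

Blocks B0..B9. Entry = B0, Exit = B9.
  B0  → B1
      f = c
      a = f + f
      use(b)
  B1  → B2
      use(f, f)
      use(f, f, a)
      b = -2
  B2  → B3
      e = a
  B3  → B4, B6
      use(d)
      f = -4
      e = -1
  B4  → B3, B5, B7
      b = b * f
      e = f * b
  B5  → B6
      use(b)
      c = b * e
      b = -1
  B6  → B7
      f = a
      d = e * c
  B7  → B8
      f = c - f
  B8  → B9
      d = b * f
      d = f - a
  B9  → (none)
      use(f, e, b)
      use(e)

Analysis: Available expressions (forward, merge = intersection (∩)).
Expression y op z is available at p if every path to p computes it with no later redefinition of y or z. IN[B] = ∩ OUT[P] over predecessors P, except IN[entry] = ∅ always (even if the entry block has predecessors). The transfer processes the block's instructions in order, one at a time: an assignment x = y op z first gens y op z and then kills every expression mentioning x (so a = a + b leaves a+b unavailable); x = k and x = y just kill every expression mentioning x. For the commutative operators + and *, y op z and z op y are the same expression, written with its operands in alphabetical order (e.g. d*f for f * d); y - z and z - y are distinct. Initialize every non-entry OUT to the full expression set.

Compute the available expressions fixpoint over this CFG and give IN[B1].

Answer: {f+f}

Working:
Converged values:
  B0:   IN={}   OUT={f+f}
  B1:   IN={f+f}   OUT={f+f}
  B2:   IN={f+f}   OUT={f+f}
  B3:   IN={}   OUT={}
  B4:   IN={}   OUT={b*f}
  B5:   IN={b*f}   OUT={}
  B6:   IN={}   OUT={c*e}
  B7:   IN={}   OUT={}
  B8:   IN={}   OUT={b*f, f-a}
  B9:   IN={b*f, f-a}   OUT={b*f, f-a}

Merge at B1: IN[B1] = OUT[B0] = {f+f}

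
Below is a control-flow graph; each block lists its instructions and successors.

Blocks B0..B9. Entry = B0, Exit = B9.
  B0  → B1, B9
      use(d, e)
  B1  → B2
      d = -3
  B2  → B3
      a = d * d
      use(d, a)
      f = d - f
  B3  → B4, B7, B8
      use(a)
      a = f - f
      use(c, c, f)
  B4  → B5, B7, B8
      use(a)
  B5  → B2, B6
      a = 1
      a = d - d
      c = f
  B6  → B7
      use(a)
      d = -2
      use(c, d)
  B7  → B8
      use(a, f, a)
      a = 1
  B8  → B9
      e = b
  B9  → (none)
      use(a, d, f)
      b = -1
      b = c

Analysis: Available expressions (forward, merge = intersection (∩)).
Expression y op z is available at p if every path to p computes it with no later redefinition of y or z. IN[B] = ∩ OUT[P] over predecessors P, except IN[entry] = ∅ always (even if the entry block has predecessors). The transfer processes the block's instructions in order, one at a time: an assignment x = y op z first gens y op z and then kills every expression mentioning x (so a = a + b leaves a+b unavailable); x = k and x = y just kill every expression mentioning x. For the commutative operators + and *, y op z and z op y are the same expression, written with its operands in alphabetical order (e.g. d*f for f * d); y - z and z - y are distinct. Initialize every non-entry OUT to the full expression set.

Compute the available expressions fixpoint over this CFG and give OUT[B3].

Answer: {d*d, f-f}

Working:
Converged values:
  B0:  IN={}  OUT={}
  B1:  IN={}  OUT={}
  B2:  IN={}  OUT={d*d}
  B3:  IN={d*d}  OUT={d*d, f-f}
  B4:  IN={d*d, f-f}  OUT={d*d, f-f}
  B5:  IN={d*d, f-f}  OUT={d*d, d-d, f-f}
  B6:  IN={d*d, d-d, f-f}  OUT={f-f}
  B7:  IN={f-f}  OUT={f-f}
  B8:  IN={f-f}  OUT={f-f}
  B9:  IN={}  OUT={}

Merge at B3: IN[B3] = OUT[B2] = {d*d}
Applying B3's transfer function to that IN value gives OUT[B3] (row B3 above).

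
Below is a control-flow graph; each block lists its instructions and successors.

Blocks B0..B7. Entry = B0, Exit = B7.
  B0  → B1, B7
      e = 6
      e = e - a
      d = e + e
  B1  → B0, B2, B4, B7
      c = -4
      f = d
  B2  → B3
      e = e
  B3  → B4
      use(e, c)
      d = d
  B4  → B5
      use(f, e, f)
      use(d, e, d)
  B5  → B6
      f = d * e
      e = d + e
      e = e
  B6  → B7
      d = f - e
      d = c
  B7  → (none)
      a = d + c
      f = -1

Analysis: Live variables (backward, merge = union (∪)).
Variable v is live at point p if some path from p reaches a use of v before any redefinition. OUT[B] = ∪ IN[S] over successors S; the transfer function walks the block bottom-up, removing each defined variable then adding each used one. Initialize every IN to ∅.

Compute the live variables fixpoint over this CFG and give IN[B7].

Answer: {c, d}

Derivation:
Per-block solution:
  B0: | IN={a, c} | OUT={a, c, d, e}
  B1: | IN={a, d, e} | OUT={a, c, d, e, f}
  B2: | IN={c, d, e, f} | OUT={c, d, e, f}
  B3: | IN={c, d, e, f} | OUT={c, d, e, f}
  B4: | IN={c, d, e, f} | OUT={c, d, e}
  B5: | IN={c, d, e} | OUT={c, e, f}
  B6: | IN={c, e, f} | OUT={c, d}
  B7: | IN={c, d} | OUT={}

B7 is the boundary node: OUT[B7] = {}
Applying B7's transfer function to that OUT value gives IN[B7] (row B7 above).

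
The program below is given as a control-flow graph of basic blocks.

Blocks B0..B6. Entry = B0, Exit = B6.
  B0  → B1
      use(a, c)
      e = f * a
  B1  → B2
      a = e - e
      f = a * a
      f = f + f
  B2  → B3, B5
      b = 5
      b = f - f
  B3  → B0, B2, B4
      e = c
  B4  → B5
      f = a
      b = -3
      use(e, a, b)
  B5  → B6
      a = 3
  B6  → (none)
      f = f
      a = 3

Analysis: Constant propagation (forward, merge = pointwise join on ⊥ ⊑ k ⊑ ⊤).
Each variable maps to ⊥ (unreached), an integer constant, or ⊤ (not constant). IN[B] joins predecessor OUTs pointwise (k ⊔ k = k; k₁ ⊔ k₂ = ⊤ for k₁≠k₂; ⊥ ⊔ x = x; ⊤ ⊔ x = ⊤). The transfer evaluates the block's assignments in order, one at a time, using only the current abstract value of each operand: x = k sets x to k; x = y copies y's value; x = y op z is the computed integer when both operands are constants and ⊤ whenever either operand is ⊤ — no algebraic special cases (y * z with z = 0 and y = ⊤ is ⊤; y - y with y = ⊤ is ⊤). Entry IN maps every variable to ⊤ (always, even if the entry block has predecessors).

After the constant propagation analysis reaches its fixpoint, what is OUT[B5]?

Converged values:
  B0:  IN=(all ⊤)  OUT=(all ⊤)
  B1:  IN=(all ⊤)  OUT=(all ⊤)
  B2:  IN=(all ⊤)  OUT=(all ⊤)
  B3:  IN=(all ⊤)  OUT=(all ⊤)
  B4:  IN=(all ⊤)  OUT={b:-3; rest ⊤}
  B5:  IN=(all ⊤)  OUT={a:3; rest ⊤}
  B6:  IN={a:3; rest ⊤}  OUT={a:3; rest ⊤}

Merge at B5: IN[B5] = OUT[B2] ⊔ OUT[B4] = {a: ⊤, b: ⊤, c: ⊤, d: ⊤, e: ⊤, f: ⊤}
Applying B5's transfer function to that IN value gives OUT[B5] (row B5 above).

Answer: {a: 3, b: ⊤, c: ⊤, d: ⊤, e: ⊤, f: ⊤}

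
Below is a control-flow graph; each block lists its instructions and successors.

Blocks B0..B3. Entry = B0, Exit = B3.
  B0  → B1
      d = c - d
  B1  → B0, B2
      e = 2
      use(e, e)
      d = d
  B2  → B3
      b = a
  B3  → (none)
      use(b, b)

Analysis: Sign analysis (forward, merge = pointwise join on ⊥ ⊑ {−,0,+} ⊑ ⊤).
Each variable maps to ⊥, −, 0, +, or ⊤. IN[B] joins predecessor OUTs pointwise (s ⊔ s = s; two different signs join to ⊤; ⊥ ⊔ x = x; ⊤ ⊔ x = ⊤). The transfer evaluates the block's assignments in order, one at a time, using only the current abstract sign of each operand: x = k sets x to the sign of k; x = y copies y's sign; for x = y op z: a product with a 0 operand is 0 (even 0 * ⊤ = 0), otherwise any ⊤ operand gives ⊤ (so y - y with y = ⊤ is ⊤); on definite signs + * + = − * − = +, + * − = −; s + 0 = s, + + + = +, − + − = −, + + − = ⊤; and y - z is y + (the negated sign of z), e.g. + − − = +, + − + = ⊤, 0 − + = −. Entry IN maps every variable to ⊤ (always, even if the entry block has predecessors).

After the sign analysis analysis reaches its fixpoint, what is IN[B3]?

Answer: {a: ⊤, b: ⊤, c: ⊤, d: ⊤, e: +, f: ⊤}

Trace:
Fixpoint table:
  B0: | IN=(all ⊤) | OUT=(all ⊤)
  B1: | IN=(all ⊤) | OUT={e:+; rest ⊤}
  B2: | IN={e:+; rest ⊤} | OUT={e:+; rest ⊤}
  B3: | IN={e:+; rest ⊤} | OUT={e:+; rest ⊤}

Merge at B3: IN[B3] = OUT[B2] = {a: ⊤, b: ⊤, c: ⊤, d: ⊤, e: +, f: ⊤}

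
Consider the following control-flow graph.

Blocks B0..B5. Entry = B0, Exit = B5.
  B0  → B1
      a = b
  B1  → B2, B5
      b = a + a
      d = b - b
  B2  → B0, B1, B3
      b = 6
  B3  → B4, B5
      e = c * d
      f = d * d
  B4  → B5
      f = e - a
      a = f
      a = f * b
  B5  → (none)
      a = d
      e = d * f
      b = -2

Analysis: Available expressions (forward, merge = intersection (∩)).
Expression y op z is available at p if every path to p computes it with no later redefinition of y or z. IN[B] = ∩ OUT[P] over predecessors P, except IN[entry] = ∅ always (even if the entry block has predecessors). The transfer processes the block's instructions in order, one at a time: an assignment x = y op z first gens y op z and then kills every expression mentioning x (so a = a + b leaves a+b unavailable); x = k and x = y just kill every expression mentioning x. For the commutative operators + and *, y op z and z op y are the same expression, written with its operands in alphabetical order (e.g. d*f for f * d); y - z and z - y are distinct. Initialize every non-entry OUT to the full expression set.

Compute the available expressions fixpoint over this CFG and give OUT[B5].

Converged values:
  B0:   IN={}   OUT={}
  B1:   IN={}   OUT={a+a, b-b}
  B2:   IN={a+a, b-b}   OUT={a+a}
  B3:   IN={a+a}   OUT={a+a, c*d, d*d}
  B4:   IN={a+a, c*d, d*d}   OUT={b*f, c*d, d*d}
  B5:   IN={}   OUT={d*f}

Merge at B5: IN[B5] = OUT[B1] ∩ OUT[B3] ∩ OUT[B4] = {}
Applying B5's transfer function to that IN value gives OUT[B5] (row B5 above).

Answer: {d*f}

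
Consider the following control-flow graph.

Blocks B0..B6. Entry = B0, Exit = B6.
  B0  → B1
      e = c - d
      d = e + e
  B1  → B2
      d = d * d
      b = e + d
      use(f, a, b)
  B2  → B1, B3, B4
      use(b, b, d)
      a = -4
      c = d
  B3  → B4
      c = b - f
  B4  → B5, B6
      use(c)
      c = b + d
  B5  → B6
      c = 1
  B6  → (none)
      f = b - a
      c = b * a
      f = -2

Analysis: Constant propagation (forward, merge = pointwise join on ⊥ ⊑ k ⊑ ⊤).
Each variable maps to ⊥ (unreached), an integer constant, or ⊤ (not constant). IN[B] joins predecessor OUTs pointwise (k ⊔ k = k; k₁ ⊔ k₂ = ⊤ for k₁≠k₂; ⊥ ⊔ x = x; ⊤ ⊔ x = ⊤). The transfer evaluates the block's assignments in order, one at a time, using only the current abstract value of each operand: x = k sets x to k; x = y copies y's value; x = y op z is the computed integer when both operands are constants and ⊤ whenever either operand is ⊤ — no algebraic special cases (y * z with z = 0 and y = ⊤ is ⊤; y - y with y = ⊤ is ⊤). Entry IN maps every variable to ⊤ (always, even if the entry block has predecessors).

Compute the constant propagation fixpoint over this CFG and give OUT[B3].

Answer: {a: -4, b: ⊤, c: ⊤, d: ⊤, e: ⊤, f: ⊤}

Derivation:
Fixpoint table:
  B0:  IN=(all ⊤)  OUT=(all ⊤)
  B1:  IN=(all ⊤)  OUT=(all ⊤)
  B2:  IN=(all ⊤)  OUT={a:-4; rest ⊤}
  B3:  IN={a:-4; rest ⊤}  OUT={a:-4; rest ⊤}
  B4:  IN={a:-4; rest ⊤}  OUT={a:-4; rest ⊤}
  B5:  IN={a:-4; rest ⊤}  OUT={a:-4, c:1; rest ⊤}
  B6:  IN={a:-4; rest ⊤}  OUT={a:-4, f:-2; rest ⊤}

Merge at B3: IN[B3] = OUT[B2] = {a: -4, b: ⊤, c: ⊤, d: ⊤, e: ⊤, f: ⊤}
Applying B3's transfer function to that IN value gives OUT[B3] (row B3 above).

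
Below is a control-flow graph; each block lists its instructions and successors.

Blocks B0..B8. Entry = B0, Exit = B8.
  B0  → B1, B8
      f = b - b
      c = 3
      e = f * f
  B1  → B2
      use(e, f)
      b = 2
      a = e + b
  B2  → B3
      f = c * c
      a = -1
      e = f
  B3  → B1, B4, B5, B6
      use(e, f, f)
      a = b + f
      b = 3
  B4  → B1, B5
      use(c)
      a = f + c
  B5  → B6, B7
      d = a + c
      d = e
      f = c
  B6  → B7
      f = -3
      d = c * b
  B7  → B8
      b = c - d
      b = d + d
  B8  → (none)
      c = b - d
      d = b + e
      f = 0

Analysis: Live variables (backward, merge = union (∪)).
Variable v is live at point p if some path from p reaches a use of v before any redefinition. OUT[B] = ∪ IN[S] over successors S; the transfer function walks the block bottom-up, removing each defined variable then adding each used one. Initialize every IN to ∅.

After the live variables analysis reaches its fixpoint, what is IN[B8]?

Converged values:
  B0:   IN={b, d}   OUT={b, c, d, e, f}
  B1:   IN={c, e, f}   OUT={b, c}
  B2:   IN={b, c}   OUT={b, c, e, f}
  B3:   IN={b, c, e, f}   OUT={a, b, c, e, f}
  B4:   IN={b, c, e, f}   OUT={a, b, c, e, f}
  B5:   IN={a, b, c, e}   OUT={b, c, d, e}
  B6:   IN={b, c, e}   OUT={c, d, e}
  B7:   IN={c, d, e}   OUT={b, d, e}
  B8:   IN={b, d, e}   OUT={}

B8 is the boundary node: OUT[B8] = {}
Applying B8's transfer function to that OUT value gives IN[B8] (row B8 above).

Answer: {b, d, e}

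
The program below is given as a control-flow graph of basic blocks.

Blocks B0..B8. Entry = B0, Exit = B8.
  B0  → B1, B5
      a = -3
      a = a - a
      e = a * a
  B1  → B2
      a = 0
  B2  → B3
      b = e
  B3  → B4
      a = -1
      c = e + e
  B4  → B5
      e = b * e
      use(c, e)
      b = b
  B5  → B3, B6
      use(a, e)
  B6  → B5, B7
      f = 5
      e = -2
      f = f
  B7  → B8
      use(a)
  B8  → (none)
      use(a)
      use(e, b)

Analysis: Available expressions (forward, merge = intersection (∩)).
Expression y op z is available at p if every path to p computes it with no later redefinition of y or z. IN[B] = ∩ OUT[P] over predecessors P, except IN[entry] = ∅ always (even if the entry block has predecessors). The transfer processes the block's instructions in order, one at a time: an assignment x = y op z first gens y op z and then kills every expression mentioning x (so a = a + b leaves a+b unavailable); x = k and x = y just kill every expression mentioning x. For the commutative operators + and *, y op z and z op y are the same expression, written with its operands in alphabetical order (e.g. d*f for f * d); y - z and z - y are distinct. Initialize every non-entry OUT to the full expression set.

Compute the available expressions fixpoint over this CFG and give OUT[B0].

Fixpoint table:
  B0:   IN={}   OUT={a*a}
  B1:   IN={a*a}   OUT={}
  B2:   IN={}   OUT={}
  B3:   IN={}   OUT={e+e}
  B4:   IN={e+e}   OUT={}
  B5:   IN={}   OUT={}
  B6:   IN={}   OUT={}
  B7:   IN={}   OUT={}
  B8:   IN={}   OUT={}

B0 is the boundary node: IN[B0] = {}
Applying B0's transfer function to that IN value gives OUT[B0] (row B0 above).

Answer: {a*a}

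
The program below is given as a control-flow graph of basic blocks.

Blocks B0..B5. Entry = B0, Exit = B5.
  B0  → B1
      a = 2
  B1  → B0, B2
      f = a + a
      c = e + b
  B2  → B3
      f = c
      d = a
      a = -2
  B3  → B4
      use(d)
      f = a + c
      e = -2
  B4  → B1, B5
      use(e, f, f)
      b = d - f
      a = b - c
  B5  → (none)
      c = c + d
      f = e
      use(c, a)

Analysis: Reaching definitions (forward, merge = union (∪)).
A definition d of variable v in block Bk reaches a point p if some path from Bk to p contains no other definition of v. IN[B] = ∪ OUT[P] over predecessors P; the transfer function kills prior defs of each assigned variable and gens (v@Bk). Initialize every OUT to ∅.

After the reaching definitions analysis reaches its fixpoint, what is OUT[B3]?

Per-block solution:
  B0:   IN={a@B0, a@B4, b@B4, c@B1, d@B2, e@B3, f@B1}   OUT={a@B0, b@B4, c@B1, d@B2, e@B3, f@B1}
  B1:   IN={a@B0, a@B4, b@B4, c@B1, d@B2, e@B3, f@B1, f@B3}   OUT={a@B0, a@B4, b@B4, c@B1, d@B2, e@B3, f@B1}
  B2:   IN={a@B0, a@B4, b@B4, c@B1, d@B2, e@B3, f@B1}   OUT={a@B2, b@B4, c@B1, d@B2, e@B3, f@B2}
  B3:   IN={a@B2, b@B4, c@B1, d@B2, e@B3, f@B2}   OUT={a@B2, b@B4, c@B1, d@B2, e@B3, f@B3}
  B4:   IN={a@B2, b@B4, c@B1, d@B2, e@B3, f@B3}   OUT={a@B4, b@B4, c@B1, d@B2, e@B3, f@B3}
  B5:   IN={a@B4, b@B4, c@B1, d@B2, e@B3, f@B3}   OUT={a@B4, b@B4, c@B5, d@B2, e@B3, f@B5}

Merge at B3: IN[B3] = OUT[B2] = {a@B2, b@B4, c@B1, d@B2, e@B3, f@B2}
Applying B3's transfer function to that IN value gives OUT[B3] (row B3 above).

Answer: {a@B2, b@B4, c@B1, d@B2, e@B3, f@B3}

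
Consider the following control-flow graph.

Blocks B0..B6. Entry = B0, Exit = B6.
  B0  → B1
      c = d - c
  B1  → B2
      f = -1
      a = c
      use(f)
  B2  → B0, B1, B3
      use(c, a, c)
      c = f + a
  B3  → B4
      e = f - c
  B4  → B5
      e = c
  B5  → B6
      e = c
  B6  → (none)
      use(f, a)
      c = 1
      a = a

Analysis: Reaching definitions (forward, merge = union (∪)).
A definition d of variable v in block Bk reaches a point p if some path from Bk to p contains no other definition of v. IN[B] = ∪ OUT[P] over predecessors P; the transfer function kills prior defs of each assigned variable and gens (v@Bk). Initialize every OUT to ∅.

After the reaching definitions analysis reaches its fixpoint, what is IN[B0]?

Answer: {a@B1, c@B2, f@B1}

Trace:
Converged values:
  B0:   IN={a@B1, c@B2, f@B1}   OUT={a@B1, c@B0, f@B1}
  B1:   IN={a@B1, c@B0, c@B2, f@B1}   OUT={a@B1, c@B0, c@B2, f@B1}
  B2:   IN={a@B1, c@B0, c@B2, f@B1}   OUT={a@B1, c@B2, f@B1}
  B3:   IN={a@B1, c@B2, f@B1}   OUT={a@B1, c@B2, e@B3, f@B1}
  B4:   IN={a@B1, c@B2, e@B3, f@B1}   OUT={a@B1, c@B2, e@B4, f@B1}
  B5:   IN={a@B1, c@B2, e@B4, f@B1}   OUT={a@B1, c@B2, e@B5, f@B1}
  B6:   IN={a@B1, c@B2, e@B5, f@B1}   OUT={a@B6, c@B6, e@B5, f@B1}

Merge at B0 (entry node, so the boundary value {} is joined with the incoming edge(s)): IN[B0] = {} ⊔ OUT[B2] = {a@B1, c@B2, f@B1}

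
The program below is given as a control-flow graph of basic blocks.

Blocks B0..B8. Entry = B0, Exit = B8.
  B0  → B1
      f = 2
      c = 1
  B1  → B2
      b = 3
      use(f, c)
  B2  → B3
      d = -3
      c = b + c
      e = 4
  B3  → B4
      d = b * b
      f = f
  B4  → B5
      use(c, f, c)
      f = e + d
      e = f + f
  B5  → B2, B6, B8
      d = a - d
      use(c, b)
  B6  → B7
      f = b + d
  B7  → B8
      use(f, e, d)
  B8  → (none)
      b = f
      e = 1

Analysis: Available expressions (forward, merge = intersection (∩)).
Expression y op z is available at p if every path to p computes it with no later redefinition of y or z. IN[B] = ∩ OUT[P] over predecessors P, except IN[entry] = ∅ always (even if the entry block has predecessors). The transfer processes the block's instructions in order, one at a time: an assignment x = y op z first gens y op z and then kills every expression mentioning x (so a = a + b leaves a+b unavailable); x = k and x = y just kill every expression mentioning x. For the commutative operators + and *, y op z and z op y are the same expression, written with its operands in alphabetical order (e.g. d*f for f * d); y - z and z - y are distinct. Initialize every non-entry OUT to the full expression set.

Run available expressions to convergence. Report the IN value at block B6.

Per-block solution:
  B0: | IN={} | OUT={}
  B1: | IN={} | OUT={}
  B2: | IN={} | OUT={}
  B3: | IN={} | OUT={b*b}
  B4: | IN={b*b} | OUT={b*b, f+f}
  B5: | IN={b*b, f+f} | OUT={b*b, f+f}
  B6: | IN={b*b, f+f} | OUT={b*b, b+d}
  B7: | IN={b*b, b+d} | OUT={b*b, b+d}
  B8: | IN={b*b} | OUT={}

Merge at B6: IN[B6] = OUT[B5] = {b*b, f+f}

Answer: {b*b, f+f}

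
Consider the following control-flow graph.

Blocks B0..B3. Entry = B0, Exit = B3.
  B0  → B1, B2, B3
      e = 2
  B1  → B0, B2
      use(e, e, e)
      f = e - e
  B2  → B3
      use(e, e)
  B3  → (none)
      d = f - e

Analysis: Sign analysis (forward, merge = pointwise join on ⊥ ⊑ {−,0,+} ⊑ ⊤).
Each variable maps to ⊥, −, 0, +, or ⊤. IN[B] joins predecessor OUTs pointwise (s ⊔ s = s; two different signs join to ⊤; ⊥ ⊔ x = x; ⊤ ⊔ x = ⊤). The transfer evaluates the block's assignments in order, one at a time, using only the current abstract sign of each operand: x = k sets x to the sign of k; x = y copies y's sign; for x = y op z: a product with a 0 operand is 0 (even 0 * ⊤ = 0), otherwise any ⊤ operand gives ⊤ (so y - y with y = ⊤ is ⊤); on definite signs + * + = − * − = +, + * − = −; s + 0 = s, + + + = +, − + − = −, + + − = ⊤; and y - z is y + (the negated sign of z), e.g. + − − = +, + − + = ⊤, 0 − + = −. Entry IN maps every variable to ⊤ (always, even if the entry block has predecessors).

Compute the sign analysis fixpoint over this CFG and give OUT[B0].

Answer: {a: ⊤, b: ⊤, c: ⊤, d: ⊤, e: +, f: ⊤}

Working:
Converged values:
  B0: | IN=(all ⊤) | OUT={e:+; rest ⊤}
  B1: | IN={e:+; rest ⊤} | OUT={e:+; rest ⊤}
  B2: | IN={e:+; rest ⊤} | OUT={e:+; rest ⊤}
  B3: | IN={e:+; rest ⊤} | OUT={e:+; rest ⊤}

Merge at B0 (entry node, so the boundary value (all ⊤) is joined with the incoming edge(s)): IN[B0] = (all ⊤) ⊔ OUT[B1] = {a: ⊤, b: ⊤, c: ⊤, d: ⊤, e: ⊤, f: ⊤}
Applying B0's transfer function to that IN value gives OUT[B0] (row B0 above).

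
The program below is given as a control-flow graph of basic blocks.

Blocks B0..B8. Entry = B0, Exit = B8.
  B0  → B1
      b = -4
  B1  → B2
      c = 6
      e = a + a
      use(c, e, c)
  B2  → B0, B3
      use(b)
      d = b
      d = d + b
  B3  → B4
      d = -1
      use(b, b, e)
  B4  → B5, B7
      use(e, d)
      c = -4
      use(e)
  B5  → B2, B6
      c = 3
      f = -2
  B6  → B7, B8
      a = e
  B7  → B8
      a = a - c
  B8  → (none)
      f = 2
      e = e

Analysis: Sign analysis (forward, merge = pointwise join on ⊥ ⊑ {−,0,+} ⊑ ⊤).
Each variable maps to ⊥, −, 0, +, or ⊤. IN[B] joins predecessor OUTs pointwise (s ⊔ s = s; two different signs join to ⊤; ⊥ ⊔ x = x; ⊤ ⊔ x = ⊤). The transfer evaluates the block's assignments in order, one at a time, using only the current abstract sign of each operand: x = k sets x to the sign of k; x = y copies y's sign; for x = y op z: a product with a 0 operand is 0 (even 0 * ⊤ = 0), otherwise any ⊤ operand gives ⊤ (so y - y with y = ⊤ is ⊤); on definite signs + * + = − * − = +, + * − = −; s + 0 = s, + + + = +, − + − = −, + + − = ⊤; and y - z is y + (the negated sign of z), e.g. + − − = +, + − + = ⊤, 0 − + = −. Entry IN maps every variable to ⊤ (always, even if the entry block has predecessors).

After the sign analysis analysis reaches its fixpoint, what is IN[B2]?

Answer: {a: ⊤, b: -, c: +, d: ⊤, e: ⊤, f: ⊤}

Derivation:
Fixpoint table:
  B0: | IN=(all ⊤) | OUT={b:-; rest ⊤}
  B1: | IN={b:-; rest ⊤} | OUT={b:-, c:+; rest ⊤}
  B2: | IN={b:-, c:+; rest ⊤} | OUT={b:-, c:+, d:-; rest ⊤}
  B3: | IN={b:-, c:+, d:-; rest ⊤} | OUT={b:-, c:+, d:-; rest ⊤}
  B4: | IN={b:-, c:+, d:-; rest ⊤} | OUT={b:-, c:-, d:-; rest ⊤}
  B5: | IN={b:-, c:-, d:-; rest ⊤} | OUT={b:-, c:+, d:-, f:-; rest ⊤}
  B6: | IN={b:-, c:+, d:-, f:-; rest ⊤} | OUT={b:-, c:+, d:-, f:-; rest ⊤}
  B7: | IN={b:-, d:-; rest ⊤} | OUT={b:-, d:-; rest ⊤}
  B8: | IN={b:-, d:-; rest ⊤} | OUT={b:-, d:-, f:+; rest ⊤}

Merge at B2: IN[B2] = OUT[B1] ⊔ OUT[B5] = {a: ⊤, b: -, c: +, d: ⊤, e: ⊤, f: ⊤}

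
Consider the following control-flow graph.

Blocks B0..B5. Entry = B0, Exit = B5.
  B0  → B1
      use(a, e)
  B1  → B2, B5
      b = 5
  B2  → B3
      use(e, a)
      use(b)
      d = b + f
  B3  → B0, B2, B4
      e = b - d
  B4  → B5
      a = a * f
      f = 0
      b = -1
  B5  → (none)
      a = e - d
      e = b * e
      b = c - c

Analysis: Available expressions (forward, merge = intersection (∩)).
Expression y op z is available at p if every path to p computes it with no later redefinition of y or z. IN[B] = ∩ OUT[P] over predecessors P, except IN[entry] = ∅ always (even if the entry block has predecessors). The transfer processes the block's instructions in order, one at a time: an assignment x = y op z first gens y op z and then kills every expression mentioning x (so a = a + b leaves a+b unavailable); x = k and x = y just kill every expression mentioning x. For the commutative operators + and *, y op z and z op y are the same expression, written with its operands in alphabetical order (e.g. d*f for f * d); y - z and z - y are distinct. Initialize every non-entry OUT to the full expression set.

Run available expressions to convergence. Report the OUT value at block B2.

Fixpoint table:
  B0:   IN={}   OUT={}
  B1:   IN={}   OUT={}
  B2:   IN={}   OUT={b+f}
  B3:   IN={b+f}   OUT={b+f, b-d}
  B4:   IN={b+f, b-d}   OUT={}
  B5:   IN={}   OUT={c-c}

Merge at B2: IN[B2] = OUT[B1] ∩ OUT[B3] = {}
Applying B2's transfer function to that IN value gives OUT[B2] (row B2 above).

Answer: {b+f}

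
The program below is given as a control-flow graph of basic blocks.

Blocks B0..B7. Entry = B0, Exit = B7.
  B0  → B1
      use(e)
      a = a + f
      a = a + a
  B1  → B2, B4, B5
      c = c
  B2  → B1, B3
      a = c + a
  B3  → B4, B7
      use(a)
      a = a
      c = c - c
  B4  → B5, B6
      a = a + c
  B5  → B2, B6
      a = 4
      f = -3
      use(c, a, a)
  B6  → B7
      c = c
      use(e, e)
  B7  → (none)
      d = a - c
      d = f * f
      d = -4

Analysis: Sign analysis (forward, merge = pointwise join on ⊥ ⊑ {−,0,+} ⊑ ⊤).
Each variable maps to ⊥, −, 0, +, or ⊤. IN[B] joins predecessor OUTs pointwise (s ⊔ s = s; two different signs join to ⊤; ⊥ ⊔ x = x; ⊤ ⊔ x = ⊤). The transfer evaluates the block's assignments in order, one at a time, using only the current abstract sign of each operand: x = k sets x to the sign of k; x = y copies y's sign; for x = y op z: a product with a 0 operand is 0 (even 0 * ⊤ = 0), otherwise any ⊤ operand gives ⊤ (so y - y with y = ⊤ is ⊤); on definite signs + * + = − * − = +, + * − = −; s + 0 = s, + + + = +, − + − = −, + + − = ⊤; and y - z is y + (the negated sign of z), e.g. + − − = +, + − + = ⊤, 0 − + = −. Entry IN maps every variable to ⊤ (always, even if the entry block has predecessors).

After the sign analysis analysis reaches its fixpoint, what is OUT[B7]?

Fixpoint table:
  B0:   IN=(all ⊤)   OUT=(all ⊤)
  B1:   IN=(all ⊤)   OUT=(all ⊤)
  B2:   IN=(all ⊤)   OUT=(all ⊤)
  B3:   IN=(all ⊤)   OUT=(all ⊤)
  B4:   IN=(all ⊤)   OUT=(all ⊤)
  B5:   IN=(all ⊤)   OUT={a:+, f:-; rest ⊤}
  B6:   IN=(all ⊤)   OUT=(all ⊤)
  B7:   IN=(all ⊤)   OUT={d:-; rest ⊤}

Merge at B7: IN[B7] = OUT[B3] ⊔ OUT[B6] = {a: ⊤, b: ⊤, c: ⊤, d: ⊤, e: ⊤, f: ⊤}
Applying B7's transfer function to that IN value gives OUT[B7] (row B7 above).

Answer: {a: ⊤, b: ⊤, c: ⊤, d: -, e: ⊤, f: ⊤}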